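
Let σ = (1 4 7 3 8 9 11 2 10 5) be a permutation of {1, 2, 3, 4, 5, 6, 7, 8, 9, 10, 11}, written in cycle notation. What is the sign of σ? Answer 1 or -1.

-1

The cycle lengths are 10, 1.
A cycle of length ℓ contributes ℓ−1 transpositions, so σ is a product of 9 transpositions — odd.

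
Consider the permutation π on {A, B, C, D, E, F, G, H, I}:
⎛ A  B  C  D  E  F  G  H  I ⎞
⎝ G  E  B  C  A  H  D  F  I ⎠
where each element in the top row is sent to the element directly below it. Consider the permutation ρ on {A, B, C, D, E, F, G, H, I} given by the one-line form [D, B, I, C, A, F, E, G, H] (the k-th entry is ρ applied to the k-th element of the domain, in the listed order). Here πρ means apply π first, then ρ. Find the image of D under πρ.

I

(πρ)(D) = ρ(π(D)). π(D) = C, then ρ(C) = I. So (πρ)(D) = I.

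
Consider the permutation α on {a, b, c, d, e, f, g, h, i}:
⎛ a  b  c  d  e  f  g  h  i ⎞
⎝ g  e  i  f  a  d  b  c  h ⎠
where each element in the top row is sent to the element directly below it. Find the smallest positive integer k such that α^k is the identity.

12

Decomposing into disjoint cycles gives cycle lengths 4, 3, 2.
Since disjoint cycles commute, ord(α) = lcm(4, 3, 2) = 12.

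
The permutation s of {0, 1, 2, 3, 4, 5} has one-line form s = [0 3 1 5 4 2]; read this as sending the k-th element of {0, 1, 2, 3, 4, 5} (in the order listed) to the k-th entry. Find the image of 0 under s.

0

0 is element number 1 of the domain, and entry number 1 of the one-line form is 0, so s(0) = 0.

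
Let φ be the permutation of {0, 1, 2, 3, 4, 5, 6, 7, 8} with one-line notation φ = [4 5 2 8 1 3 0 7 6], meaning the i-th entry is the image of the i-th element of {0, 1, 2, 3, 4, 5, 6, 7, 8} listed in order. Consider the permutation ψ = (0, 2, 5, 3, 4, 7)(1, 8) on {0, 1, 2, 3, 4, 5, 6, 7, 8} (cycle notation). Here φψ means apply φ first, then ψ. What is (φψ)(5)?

(φψ)(5) = ψ(φ(5)). φ(5) = 3, then ψ(3) = 4. So (φψ)(5) = 4.

4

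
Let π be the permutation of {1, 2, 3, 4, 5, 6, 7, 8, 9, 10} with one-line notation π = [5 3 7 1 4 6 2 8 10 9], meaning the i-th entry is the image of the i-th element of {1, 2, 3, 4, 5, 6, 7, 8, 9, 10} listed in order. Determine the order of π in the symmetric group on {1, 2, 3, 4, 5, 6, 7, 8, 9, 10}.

6

The disjoint-cycle form of π has cycle lengths 3, 3, 2, 1, 1.
Since disjoint cycles commute, ord(π) = lcm(3, 3, 2) = 6.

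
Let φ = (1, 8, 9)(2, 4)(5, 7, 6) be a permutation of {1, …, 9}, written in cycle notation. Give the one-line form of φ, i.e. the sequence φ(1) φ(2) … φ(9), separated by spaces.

8 4 3 2 7 5 6 9 1

Reading each image from the cycles: 1↦8, 2↦4, 3↦3, 4↦2, 5↦7, 6↦5, 7↦6, 8↦9, 9↦1.
So the one-line form is 8 4 3 2 7 5 6 9 1.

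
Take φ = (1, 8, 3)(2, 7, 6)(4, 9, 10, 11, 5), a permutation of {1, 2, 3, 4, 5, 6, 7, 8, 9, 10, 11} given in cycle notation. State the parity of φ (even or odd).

even

The cycle lengths are 5, 3, 3.
A cycle of length ℓ contributes ℓ−1 transpositions, so φ is a product of 4 + 2 + 2 = 8 transpositions — even.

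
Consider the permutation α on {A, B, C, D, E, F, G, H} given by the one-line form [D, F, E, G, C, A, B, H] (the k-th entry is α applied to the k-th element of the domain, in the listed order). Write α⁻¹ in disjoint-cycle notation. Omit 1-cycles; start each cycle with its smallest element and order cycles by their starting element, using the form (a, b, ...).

First write α in disjoint cycles: (A, D, G, B, F)(C, E).
The inverse reverses every cycle; in canonical form, α⁻¹ = (A, F, B, G, D)(C, E).

(A, F, B, G, D)(C, E)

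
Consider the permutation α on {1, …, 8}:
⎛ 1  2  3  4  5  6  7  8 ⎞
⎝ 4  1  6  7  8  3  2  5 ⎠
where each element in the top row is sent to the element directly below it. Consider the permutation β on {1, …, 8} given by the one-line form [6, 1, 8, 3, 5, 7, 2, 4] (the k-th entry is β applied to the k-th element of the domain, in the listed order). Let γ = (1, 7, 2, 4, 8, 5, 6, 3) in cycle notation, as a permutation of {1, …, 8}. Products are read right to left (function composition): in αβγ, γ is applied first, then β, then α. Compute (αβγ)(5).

2

(αβγ)(5) = α(β(γ(5))). γ(5) = 6, then β(6) = 7, then α(7) = 2, so the result is 2.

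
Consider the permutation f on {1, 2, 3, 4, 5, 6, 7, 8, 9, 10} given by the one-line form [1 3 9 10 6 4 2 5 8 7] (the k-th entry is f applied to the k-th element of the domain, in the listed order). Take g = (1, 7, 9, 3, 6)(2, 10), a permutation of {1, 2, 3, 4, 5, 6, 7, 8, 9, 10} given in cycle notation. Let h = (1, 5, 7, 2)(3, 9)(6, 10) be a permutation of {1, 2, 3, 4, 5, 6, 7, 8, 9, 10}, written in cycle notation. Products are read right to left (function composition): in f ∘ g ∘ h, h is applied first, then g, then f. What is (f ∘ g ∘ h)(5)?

8

Apply the permutations in order: h(5) = 7, then g(7) = 9, then f(9) = 8. So (f ∘ g ∘ h)(5) = 8.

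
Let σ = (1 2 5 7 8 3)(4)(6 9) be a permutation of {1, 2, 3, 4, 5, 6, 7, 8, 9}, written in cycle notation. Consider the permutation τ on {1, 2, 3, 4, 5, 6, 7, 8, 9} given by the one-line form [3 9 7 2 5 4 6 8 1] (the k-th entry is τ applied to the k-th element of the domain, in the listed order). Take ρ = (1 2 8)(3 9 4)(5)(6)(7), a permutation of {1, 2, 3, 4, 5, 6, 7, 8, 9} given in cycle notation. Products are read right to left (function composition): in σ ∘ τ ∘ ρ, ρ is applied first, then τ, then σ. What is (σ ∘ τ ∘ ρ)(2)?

3

Chase 2: ρ(2) = 8; τ(8) = 8; σ(8) = 3. Hence (σ ∘ τ ∘ ρ)(2) = 3.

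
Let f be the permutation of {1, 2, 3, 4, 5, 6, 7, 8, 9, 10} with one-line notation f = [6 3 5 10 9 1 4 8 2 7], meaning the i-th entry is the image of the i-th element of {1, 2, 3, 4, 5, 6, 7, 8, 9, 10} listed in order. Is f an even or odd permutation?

In disjoint-cycle form the cycle lengths are 4, 3, 2, 1.
A cycle of length ℓ contributes ℓ−1 transpositions, so f is a product of 3 + 2 + 1 = 6 transpositions — even.

even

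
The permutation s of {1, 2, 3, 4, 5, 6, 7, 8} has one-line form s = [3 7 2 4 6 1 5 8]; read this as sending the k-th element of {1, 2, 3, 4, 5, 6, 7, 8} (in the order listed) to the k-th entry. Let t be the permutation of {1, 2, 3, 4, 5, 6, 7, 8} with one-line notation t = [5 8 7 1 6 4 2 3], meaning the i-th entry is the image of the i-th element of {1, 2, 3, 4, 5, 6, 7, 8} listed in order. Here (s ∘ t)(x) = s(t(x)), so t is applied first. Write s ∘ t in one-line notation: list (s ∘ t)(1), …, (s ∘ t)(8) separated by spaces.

6 8 5 3 1 4 7 2

(s ∘ t)(x) = s(t(x)). Computing each image: s(t(1)) = s(5) = 6, s(t(2)) = s(8) = 8, s(t(3)) = s(7) = 5, s(t(4)) = s(1) = 3, s(t(5)) = s(6) = 1, s(t(6)) = s(4) = 4, s(t(7)) = s(2) = 7, s(t(8)) = s(3) = 2.
Hence s ∘ t = [6 8 5 3 1 4 7 2].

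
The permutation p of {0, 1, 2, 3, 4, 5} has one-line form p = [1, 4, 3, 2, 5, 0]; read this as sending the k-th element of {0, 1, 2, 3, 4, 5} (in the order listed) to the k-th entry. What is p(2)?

2 is element number 3 of the domain, and entry number 3 of the one-line form is 3, so p(2) = 3.

3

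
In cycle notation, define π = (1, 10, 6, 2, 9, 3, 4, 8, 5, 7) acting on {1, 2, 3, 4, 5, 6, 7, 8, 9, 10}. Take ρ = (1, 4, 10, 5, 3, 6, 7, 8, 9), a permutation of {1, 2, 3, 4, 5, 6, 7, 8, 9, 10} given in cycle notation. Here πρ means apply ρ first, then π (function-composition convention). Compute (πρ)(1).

8

ρ(1) = 4, then π(4) = 8; composing gives (πρ)(1) = 8.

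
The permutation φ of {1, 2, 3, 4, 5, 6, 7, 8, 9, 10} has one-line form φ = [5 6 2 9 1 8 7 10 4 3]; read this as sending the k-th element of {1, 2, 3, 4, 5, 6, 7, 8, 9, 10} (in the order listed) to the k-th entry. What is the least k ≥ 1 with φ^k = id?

10

Decomposing into disjoint cycles gives cycle lengths 5, 2, 2, 1.
The order is lcm(5, 2, 2) = 10.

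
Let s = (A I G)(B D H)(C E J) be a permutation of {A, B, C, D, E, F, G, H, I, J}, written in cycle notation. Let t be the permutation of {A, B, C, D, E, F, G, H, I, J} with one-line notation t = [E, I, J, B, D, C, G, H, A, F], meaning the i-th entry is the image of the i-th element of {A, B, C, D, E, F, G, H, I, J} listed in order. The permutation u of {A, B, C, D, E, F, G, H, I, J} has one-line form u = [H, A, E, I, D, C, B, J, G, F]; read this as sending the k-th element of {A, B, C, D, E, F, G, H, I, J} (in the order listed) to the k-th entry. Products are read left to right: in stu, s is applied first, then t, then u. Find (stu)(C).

I

Apply the permutations in order: s(C) = E, then t(E) = D, then u(D) = I. So (stu)(C) = I.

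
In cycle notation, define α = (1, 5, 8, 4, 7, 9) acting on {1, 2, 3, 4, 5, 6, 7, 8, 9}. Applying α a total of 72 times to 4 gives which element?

4 lies in the 6-cycle (1, 5, 8, 4, 7, 9).
Powers repeat with period 6 on this cycle, and 72 mod 6 = 0, so α^72(4) = α^0(4).
So α^72(4) = 4.

4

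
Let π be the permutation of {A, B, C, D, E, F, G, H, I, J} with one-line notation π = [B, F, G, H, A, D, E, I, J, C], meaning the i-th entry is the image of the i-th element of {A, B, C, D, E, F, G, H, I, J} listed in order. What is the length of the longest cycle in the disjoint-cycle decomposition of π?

10

Decomposing into disjoint cycles gives (A B F D H I J C G E); the longest has length 10.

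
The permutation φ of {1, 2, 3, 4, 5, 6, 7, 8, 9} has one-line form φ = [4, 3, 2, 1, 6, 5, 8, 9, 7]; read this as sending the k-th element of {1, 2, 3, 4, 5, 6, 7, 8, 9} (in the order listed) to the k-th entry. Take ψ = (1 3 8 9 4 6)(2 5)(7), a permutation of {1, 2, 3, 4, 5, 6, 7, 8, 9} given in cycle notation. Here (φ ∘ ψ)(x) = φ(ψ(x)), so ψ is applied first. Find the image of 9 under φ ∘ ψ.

1

ψ(9) = 4, then φ(4) = 1; composing gives (φ ∘ ψ)(9) = 1.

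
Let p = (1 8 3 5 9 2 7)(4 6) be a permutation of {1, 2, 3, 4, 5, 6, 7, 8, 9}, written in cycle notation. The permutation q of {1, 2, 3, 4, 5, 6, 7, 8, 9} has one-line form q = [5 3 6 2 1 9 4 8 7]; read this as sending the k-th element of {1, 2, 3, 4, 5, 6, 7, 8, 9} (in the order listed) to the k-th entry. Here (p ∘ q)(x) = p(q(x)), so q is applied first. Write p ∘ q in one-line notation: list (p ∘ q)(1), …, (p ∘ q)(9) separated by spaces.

Chase each element through q then p: 1 → 5 → 9; 2 → 3 → 5; 3 → 6 → 4; 4 → 2 → 7; 5 → 1 → 8; 6 → 9 → 2; 7 → 4 → 6; 8 → 8 → 3; 9 → 7 → 1.
So p ∘ q in one-line form is 9 5 4 7 8 2 6 3 1.

9 5 4 7 8 2 6 3 1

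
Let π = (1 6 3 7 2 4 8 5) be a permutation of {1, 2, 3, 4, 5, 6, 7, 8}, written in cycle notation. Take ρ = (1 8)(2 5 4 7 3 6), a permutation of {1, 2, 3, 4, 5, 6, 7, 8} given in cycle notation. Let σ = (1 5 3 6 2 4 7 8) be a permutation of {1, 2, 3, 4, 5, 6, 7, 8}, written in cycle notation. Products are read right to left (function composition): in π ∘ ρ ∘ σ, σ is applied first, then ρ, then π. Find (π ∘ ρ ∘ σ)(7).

Chase 7: σ(7) = 8; ρ(8) = 1; π(1) = 6. Hence (π ∘ ρ ∘ σ)(7) = 6.

6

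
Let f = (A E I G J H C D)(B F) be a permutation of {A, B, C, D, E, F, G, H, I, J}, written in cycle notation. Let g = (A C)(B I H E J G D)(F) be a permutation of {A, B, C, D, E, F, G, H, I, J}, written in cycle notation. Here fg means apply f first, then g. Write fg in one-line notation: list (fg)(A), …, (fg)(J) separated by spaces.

J F B C H I G A D E

Chase each element through f then g: A → E → J; B → F → F; C → D → B; D → A → C; E → I → H; F → B → I; G → J → G; H → C → A; I → G → D; J → H → E.
Collecting the images, fg = [J F B C H I G A D E].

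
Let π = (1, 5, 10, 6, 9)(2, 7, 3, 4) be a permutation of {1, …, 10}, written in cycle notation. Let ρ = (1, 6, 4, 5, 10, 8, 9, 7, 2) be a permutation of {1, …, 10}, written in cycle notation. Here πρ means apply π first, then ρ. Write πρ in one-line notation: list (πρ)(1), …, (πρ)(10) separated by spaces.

10 2 5 1 8 7 3 9 6 4

(πρ)(x) = ρ(π(x)). Computing each image: ρ(π(1)) = ρ(5) = 10, ρ(π(2)) = ρ(7) = 2, ρ(π(3)) = ρ(4) = 5, ρ(π(4)) = ρ(2) = 1, ρ(π(5)) = ρ(10) = 8, ρ(π(6)) = ρ(9) = 7, ρ(π(7)) = ρ(3) = 3, ρ(π(8)) = ρ(8) = 9, ρ(π(9)) = ρ(1) = 6, ρ(π(10)) = ρ(6) = 4.
Hence πρ = [10 2 5 1 8 7 3 9 6 4].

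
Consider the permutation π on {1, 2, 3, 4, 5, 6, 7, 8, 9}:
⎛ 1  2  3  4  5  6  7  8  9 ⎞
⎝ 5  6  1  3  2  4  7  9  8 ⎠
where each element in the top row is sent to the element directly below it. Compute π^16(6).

5

Tracing 6 → 4 → … returns to 6 after 6 steps, so 6 lies in a 6-cycle (1, 5, 2, 6, 4, 3).
On a 6-cycle, π^6 is the identity, so π^16 = π^4 there (16 ≡ 4 mod 6).
Advancing 4 steps from 6: 6 → 4 → 3 → 1 → 5.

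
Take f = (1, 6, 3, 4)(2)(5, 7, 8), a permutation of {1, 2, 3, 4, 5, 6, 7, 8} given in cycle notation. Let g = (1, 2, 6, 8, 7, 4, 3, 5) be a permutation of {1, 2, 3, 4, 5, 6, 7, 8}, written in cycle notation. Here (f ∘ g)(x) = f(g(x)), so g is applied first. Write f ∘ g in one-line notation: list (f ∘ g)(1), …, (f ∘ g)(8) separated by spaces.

For each element, apply g then f: 1 → 2 → 2; 2 → 6 → 3; 3 → 5 → 7; 4 → 3 → 4; 5 → 1 → 6; 6 → 8 → 5; 7 → 4 → 1; 8 → 7 → 8.
So f ∘ g in one-line form is 2 3 7 4 6 5 1 8.

2 3 7 4 6 5 1 8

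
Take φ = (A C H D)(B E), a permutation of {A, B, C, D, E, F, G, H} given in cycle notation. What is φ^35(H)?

C

H lies in the 4-cycle (A C H D).
Since the cycle has length 4, φ^35 acts on it the same as φ^3 (35 mod 4 = 3).
Advancing 3 steps from H: H → D → A → C.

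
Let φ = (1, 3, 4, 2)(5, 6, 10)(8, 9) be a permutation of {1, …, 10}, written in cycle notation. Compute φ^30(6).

6

6 lies in the 3-cycle (5, 6, 10).
Since the cycle has length 3, φ^30 acts on it the same as φ^0 (30 mod 3 = 0).
So φ^30(6) = 6.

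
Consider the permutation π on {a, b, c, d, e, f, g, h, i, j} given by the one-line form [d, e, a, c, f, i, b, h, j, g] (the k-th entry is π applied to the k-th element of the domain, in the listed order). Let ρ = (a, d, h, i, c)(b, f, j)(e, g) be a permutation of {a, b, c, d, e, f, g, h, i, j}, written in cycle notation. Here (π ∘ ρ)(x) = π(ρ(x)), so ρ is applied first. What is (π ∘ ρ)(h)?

j

ρ(h) = i, then π(i) = j; composing gives (π ∘ ρ)(h) = j.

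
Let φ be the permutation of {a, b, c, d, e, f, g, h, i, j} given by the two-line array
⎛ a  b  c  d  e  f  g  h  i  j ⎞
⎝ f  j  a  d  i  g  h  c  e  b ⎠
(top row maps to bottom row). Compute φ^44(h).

Tracing h → c → … returns to h after 5 steps, so h lies in a 5-cycle (a f g h c).
On a 5-cycle, φ^5 is the identity, so φ^44 = φ^4 there (44 ≡ 4 mod 5).
Advancing 4 steps from h: h → c → a → f → g.

g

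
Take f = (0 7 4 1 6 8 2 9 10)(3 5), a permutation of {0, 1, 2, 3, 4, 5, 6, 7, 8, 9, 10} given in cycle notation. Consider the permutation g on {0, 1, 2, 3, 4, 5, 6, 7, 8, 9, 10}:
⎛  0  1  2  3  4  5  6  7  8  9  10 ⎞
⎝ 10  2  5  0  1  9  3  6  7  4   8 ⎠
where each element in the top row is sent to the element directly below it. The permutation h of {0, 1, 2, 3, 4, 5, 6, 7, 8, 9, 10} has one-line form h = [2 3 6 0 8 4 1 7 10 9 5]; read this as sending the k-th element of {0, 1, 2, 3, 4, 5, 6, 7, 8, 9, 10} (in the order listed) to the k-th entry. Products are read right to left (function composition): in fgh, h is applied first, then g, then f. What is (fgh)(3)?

Chase 3: h(3) = 0; g(0) = 10; f(10) = 0. Hence (fgh)(3) = 0.

0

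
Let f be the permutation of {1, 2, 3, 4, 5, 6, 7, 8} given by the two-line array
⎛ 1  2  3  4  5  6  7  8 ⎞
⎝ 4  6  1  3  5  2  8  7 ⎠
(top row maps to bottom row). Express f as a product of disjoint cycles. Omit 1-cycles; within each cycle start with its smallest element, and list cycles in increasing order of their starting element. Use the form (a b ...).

From 1: 1 → 4 → 3 → 1, closing the cycle (1 4 3).
Continuing from each remaining unvisited element yields (1 4 3)(2 6)(7 8).

(1 4 3)(2 6)(7 8)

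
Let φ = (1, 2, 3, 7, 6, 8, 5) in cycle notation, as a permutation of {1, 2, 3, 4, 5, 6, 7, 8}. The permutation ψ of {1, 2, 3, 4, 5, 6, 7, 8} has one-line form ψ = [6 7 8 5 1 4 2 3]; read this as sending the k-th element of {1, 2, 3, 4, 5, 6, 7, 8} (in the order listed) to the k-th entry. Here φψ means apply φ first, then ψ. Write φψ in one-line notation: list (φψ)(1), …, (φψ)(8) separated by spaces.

7 8 2 5 6 3 4 1

(φψ)(x) = ψ(φ(x)). Computing each image: ψ(φ(1)) = ψ(2) = 7, ψ(φ(2)) = ψ(3) = 8, ψ(φ(3)) = ψ(7) = 2, ψ(φ(4)) = ψ(4) = 5, ψ(φ(5)) = ψ(1) = 6, ψ(φ(6)) = ψ(8) = 3, ψ(φ(7)) = ψ(6) = 4, ψ(φ(8)) = ψ(5) = 1.
Hence φψ = [7 8 2 5 6 3 4 1].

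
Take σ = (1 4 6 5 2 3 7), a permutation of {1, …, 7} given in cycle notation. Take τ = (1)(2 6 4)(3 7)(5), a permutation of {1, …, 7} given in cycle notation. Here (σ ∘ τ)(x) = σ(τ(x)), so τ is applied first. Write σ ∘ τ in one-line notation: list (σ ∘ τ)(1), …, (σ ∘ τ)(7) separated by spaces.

For each element, apply τ then σ: 1 → 1 → 4; 2 → 6 → 5; 3 → 7 → 1; 4 → 2 → 3; 5 → 5 → 2; 6 → 4 → 6; 7 → 3 → 7.
So σ ∘ τ in one-line form is 4 5 1 3 2 6 7.

4 5 1 3 2 6 7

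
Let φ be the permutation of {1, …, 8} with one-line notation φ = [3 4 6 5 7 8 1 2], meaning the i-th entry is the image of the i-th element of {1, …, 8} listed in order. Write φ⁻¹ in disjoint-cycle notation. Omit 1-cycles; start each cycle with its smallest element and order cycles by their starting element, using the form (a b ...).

(1 7 5 4 2 8 6 3)

First write φ in disjoint cycles: (1 3 6 8 2 4 5 7).
The inverse reverses every cycle; in canonical form, φ⁻¹ = (1 7 5 4 2 8 6 3).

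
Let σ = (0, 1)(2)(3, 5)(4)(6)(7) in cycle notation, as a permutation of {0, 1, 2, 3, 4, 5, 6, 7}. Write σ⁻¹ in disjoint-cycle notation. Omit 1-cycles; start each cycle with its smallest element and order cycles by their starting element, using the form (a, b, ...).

(0, 1)(3, 5)

If σ sends a → b within a cycle, σ⁻¹ sends b → a; equivalently, reverse each cycle.
Reversing each cycle of σ and rotating so the smallest element leads gives (0, 1)(3, 5).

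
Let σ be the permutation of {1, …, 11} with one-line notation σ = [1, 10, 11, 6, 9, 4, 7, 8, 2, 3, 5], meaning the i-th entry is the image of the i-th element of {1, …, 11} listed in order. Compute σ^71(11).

3

Tracing 11 → 5 → … returns to 11 after 6 steps, so 11 lies in a 6-cycle (2, 10, 3, 11, 5, 9).
Powers repeat with period 6 on this cycle, and 71 mod 6 = 5, so σ^71(11) = σ^5(11).
Stepping 5 places around the cycle: 11 → 5 → 9 → 2 → 10 → 3.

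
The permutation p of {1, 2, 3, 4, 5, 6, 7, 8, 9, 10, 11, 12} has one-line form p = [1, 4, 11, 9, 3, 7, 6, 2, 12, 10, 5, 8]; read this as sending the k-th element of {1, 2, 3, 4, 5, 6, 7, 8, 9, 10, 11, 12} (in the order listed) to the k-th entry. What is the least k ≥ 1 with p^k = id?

30

Decomposing into disjoint cycles gives cycle lengths 5, 3, 2, 1, 1.
The order of p is the least common multiple of its cycle lengths: lcm(5, 3, 2) = 30.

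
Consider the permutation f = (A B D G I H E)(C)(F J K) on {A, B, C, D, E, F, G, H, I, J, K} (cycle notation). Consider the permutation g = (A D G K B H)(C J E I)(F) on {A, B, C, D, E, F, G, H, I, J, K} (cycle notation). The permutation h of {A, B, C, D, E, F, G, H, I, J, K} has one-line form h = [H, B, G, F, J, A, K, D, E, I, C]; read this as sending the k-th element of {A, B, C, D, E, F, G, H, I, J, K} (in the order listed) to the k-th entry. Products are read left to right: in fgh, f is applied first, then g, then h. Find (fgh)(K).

A

Chase K: f(K) = F; g(F) = F; h(F) = A. Hence (fgh)(K) = A.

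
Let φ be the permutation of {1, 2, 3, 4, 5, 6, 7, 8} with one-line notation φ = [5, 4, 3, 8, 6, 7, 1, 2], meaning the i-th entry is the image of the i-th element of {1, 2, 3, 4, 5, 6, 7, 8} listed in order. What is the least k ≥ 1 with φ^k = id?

12

Decomposing into disjoint cycles gives cycle lengths 4, 3, 1.
Since disjoint cycles commute, ord(φ) = lcm(4, 3) = 12.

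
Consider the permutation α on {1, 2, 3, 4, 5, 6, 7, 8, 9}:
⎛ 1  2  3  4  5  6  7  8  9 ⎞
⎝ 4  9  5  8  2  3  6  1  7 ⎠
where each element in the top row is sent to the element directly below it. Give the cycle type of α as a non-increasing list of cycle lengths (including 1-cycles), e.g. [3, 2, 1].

[6, 3]

The disjoint cycles are (1 4 8)(2 9 7 6 3 5), with lengths 6, 3 in non-increasing order.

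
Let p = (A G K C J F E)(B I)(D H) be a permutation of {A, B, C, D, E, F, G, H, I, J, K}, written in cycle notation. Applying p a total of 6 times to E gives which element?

F

E lies in the 7-cycle (A G K C J F E).
Stepping 6 places around the cycle: E → A → G → K → C → J → F.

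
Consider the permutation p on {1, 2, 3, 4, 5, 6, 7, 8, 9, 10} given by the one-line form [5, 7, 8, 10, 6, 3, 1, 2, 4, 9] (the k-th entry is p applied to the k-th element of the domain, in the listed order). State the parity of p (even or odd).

In disjoint-cycle form the cycle lengths are 7, 3.
A cycle is odd iff its length is even; p has 0 even-length cycles, so sgn(p) = (−1)^0 and p is even.

even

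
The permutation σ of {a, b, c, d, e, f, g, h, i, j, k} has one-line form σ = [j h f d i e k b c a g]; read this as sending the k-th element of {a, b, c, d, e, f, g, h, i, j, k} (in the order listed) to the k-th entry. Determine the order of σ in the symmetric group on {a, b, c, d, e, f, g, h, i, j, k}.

Writing σ as disjoint cycles, the cycle lengths are 4, 2, 2, 2, 1.
The order of σ is the least common multiple of its cycle lengths: lcm(4, 2, 2, 2) = 4.

4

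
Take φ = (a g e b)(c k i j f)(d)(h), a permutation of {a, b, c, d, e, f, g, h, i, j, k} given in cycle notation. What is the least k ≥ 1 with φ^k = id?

20

The cycle type of φ is (5, 4, 1, 1).
Since disjoint cycles commute, ord(φ) = lcm(5, 4) = 20.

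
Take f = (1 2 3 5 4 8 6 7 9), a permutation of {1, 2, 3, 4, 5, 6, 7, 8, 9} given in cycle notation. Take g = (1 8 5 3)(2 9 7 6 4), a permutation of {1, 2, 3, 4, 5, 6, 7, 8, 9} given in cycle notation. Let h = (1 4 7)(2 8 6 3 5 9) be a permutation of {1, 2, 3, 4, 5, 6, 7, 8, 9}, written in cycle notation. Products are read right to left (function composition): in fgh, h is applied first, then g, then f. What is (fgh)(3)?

5

(fgh)(3) = f(g(h(3))). h(3) = 5, then g(5) = 3, then f(3) = 5, so the result is 5.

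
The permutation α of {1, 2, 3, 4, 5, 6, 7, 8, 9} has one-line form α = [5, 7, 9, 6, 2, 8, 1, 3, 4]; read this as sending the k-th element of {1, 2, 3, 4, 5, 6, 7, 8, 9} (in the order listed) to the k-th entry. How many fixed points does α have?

0

No element satisfies α(x) = x, so there are 0 fixed points.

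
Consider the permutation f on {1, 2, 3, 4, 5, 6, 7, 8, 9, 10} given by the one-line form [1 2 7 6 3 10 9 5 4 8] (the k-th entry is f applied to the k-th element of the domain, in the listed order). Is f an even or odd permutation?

odd

In disjoint-cycle form the cycle lengths are 8, 1, 1.
A cycle is odd iff its length is even; f has 1 even-length cycle, so sgn(f) = (−1)^1 and f is odd.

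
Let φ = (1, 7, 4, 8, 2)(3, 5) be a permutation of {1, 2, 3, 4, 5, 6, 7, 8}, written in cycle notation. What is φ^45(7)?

7 lies in the 5-cycle (1, 7, 4, 8, 2).
Powers repeat with period 5 on this cycle, and 45 mod 5 = 0, so φ^45(7) = φ^0(7).
So φ^45(7) = 7.

7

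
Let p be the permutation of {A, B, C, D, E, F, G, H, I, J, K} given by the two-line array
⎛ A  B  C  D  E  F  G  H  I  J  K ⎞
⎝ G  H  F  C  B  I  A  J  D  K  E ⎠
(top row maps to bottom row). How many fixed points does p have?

No element satisfies p(x) = x, so there are 0 fixed points.

0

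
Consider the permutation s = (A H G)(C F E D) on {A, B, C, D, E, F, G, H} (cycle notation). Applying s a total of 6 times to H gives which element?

H

H lies in the 3-cycle (A H G).
Since the cycle has length 3, s^6 acts on it the same as s^0 (6 mod 3 = 0).
So s^6(H) = H.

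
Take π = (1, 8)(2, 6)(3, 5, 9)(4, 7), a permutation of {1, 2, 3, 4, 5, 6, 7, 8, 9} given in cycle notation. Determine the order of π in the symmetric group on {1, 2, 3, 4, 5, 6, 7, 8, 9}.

The disjoint cycles have lengths 3, 2, 2, 2.
The order of π is the least common multiple of its cycle lengths: lcm(3, 2, 2, 2) = 6.

6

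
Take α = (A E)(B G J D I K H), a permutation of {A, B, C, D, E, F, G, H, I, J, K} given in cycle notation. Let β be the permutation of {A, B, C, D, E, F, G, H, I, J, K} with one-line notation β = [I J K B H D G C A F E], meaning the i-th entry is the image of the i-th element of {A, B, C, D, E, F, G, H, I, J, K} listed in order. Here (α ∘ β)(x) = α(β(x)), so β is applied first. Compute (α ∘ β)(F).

First apply β: β(F) = D, then α(D) = I. Thus (α ∘ β)(F) = I.

I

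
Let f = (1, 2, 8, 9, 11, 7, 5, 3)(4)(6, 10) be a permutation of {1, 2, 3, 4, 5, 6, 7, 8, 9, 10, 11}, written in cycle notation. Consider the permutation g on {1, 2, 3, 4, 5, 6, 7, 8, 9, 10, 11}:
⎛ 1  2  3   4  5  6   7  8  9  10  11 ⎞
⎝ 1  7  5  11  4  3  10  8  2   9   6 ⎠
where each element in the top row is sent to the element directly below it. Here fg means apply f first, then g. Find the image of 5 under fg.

f(5) = 3, then g(3) = 5; composing gives (fg)(5) = 5.

5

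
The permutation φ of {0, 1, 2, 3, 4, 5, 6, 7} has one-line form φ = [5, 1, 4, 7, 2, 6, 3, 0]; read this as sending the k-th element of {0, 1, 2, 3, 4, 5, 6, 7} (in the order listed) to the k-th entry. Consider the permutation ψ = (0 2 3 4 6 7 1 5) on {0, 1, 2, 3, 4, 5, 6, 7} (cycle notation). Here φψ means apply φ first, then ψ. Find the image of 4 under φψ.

First apply φ: φ(4) = 2, then ψ(2) = 3. Thus (φψ)(4) = 3.

3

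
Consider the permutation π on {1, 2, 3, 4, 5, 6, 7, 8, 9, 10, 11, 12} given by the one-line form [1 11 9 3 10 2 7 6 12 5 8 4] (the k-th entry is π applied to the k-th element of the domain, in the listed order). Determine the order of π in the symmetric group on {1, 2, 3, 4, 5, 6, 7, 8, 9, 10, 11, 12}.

The disjoint-cycle form of π has cycle lengths 4, 4, 2, 1, 1.
Since disjoint cycles commute, ord(π) = lcm(4, 4, 2) = 4.

4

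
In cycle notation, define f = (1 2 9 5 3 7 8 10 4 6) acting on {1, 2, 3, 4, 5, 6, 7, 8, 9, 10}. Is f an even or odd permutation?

The cycle lengths are 10.
A cycle of length ℓ contributes ℓ−1 transpositions, so f is a product of 9 transpositions — odd.

odd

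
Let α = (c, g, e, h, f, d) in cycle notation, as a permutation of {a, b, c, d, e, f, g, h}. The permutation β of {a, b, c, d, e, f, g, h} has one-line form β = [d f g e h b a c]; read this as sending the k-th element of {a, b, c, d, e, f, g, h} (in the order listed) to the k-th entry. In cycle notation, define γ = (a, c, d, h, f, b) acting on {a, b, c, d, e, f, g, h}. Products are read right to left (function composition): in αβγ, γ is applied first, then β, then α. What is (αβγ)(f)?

(αβγ)(f) = α(β(γ(f))). γ(f) = b, then β(b) = f, then α(f) = d, so the result is d.

d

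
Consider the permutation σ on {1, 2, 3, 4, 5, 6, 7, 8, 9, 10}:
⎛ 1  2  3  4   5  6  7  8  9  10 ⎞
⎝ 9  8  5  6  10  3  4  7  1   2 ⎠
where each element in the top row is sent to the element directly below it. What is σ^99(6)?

Tracing 6 → 3 → … returns to 6 after 8 steps, so 6 lies in an 8-cycle (2 8 7 4 6 3 5 10).
Powers repeat with period 8 on this cycle, and 99 mod 8 = 3, so σ^99(6) = σ^3(6).
Advancing 3 steps from 6: 6 → 3 → 5 → 10.

10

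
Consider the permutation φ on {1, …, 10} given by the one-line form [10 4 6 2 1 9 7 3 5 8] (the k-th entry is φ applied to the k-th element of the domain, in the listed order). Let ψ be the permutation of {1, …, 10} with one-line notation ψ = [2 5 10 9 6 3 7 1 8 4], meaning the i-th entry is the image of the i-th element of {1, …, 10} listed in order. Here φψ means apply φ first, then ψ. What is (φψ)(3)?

3

φ(3) = 6, then ψ(6) = 3; composing gives (φψ)(3) = 3.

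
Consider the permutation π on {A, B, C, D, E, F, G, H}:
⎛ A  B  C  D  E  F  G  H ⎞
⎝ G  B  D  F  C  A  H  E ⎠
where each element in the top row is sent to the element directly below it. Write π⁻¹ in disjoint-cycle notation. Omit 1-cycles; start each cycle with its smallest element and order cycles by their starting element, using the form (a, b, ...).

(A, F, D, C, E, H, G)

First write π in disjoint cycles: (A, G, H, E, C, D, F).
The inverse reverses every cycle; in canonical form, π⁻¹ = (A, F, D, C, E, H, G).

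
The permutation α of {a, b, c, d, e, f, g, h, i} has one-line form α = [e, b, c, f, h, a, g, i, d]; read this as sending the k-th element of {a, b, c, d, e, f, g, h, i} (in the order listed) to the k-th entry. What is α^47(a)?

f

Tracing a → e → … returns to a after 6 steps, so a lies in a 6-cycle (a e h i d f).
Since the cycle has length 6, α^47 acts on it the same as α^5 (47 mod 6 = 5).
Stepping 5 places around the cycle: a → e → h → i → d → f.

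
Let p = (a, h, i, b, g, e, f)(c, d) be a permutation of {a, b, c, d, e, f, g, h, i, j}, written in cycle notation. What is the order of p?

14

The disjoint cycles have lengths 7, 2, 1.
The order is lcm(7, 2) = 14.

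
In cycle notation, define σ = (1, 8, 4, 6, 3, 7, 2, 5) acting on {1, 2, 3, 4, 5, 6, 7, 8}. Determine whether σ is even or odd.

odd

The cycle lengths are 8.
A cycle is odd iff its length is even; σ has 1 even-length cycle, so sgn(σ) = (−1)^1 and σ is odd.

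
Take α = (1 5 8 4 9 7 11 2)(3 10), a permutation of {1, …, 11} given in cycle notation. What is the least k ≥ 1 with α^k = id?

8

The cycle type of α is (8, 2, 1).
Since disjoint cycles commute, ord(α) = lcm(8, 2) = 8.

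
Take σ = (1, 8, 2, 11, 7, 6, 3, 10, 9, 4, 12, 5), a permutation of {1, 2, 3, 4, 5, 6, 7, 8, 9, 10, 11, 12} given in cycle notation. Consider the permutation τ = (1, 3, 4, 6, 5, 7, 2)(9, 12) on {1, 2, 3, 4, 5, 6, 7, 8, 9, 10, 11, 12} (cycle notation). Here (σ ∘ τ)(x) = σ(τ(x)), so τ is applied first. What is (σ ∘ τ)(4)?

(σ ∘ τ)(4) = σ(τ(4)). τ(4) = 6, then σ(6) = 3. So (σ ∘ τ)(4) = 3.

3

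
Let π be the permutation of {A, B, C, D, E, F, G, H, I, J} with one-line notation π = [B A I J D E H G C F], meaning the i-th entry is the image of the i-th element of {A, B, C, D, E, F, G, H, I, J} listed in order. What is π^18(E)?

J

Tracing E → D → … returns to E after 4 steps, so E lies in a 4-cycle (D J F E).
Powers repeat with period 4 on this cycle, and 18 mod 4 = 2, so π^18(E) = π^2(E).
Advancing 2 steps from E: E → D → J.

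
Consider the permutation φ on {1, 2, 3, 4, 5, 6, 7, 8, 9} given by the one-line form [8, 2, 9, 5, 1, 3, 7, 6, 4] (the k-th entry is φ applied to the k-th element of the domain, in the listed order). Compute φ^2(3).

Tracing 3 → 9 → … returns to 3 after 7 steps, so 3 lies in a 7-cycle (1, 8, 6, 3, 9, 4, 5).
Advancing 2 steps from 3: 3 → 9 → 4.

4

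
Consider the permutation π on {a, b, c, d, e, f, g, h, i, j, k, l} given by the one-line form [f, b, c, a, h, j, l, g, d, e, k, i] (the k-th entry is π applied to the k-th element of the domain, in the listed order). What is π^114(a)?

Tracing a → f → … returns to a after 9 steps, so a lies in a 9-cycle (a f j e h g l i d).
On a 9-cycle, π^9 is the identity, so π^114 = π^6 there (114 ≡ 6 mod 9).
Advancing 6 steps from a: a → f → j → e → h → g → l.

l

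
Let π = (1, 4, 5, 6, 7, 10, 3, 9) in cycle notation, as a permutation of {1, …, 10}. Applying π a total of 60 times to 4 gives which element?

10

4 lies in the 8-cycle (1, 4, 5, 6, 7, 10, 3, 9).
Since the cycle has length 8, π^60 acts on it the same as π^4 (60 mod 8 = 4).
Advancing 4 steps from 4: 4 → 5 → 6 → 7 → 10.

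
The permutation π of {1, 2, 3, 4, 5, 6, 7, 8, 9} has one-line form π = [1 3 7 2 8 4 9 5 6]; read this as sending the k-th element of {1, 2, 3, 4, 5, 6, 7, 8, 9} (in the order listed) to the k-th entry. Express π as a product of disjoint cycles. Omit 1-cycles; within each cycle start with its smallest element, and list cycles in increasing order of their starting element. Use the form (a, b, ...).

(2, 3, 7, 9, 6, 4)(5, 8)

Start at 2 and follow images: 2 → 3 → 7 → 9 → 6 → 4 → 2, giving the cycle (2, 3, 7, 9, 6, 4).
Repeating from the next unused element and collecting all non-trivial cycles gives (2, 3, 7, 9, 6, 4)(5, 8).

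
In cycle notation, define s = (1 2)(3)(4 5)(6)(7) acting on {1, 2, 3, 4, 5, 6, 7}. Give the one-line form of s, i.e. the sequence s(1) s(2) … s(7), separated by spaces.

Each element maps to the next entry in its cycle (wrapping to the front): 1→2, 2→1, 3→3, 4→5, 5→4, 6→6, 7→7.
So the one-line form is 2 1 3 5 4 6 7.

2 1 3 5 4 6 7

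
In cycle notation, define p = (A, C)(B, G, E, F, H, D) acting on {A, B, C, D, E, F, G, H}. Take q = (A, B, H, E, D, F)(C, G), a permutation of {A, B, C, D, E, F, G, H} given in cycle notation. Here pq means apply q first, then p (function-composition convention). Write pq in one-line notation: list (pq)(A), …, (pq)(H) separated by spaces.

G D E H B C A F

(pq)(x) = p(q(x)). Computing each image: p(q(A)) = p(B) = G, p(q(B)) = p(H) = D, p(q(C)) = p(G) = E, p(q(D)) = p(F) = H, p(q(E)) = p(D) = B, p(q(F)) = p(A) = C, p(q(G)) = p(C) = A, p(q(H)) = p(E) = F.
Hence pq = [G D E H B C A F].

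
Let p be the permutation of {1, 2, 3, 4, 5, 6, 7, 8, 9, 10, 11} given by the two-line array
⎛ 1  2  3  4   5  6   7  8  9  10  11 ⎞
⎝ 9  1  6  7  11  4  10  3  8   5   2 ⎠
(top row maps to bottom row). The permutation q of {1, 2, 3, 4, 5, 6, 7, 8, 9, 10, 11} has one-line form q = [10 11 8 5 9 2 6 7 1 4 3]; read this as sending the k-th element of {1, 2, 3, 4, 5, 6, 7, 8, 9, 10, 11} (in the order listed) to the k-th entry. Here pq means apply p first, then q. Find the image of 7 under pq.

First apply p: p(7) = 10, then q(10) = 4. Thus (pq)(7) = 4.

4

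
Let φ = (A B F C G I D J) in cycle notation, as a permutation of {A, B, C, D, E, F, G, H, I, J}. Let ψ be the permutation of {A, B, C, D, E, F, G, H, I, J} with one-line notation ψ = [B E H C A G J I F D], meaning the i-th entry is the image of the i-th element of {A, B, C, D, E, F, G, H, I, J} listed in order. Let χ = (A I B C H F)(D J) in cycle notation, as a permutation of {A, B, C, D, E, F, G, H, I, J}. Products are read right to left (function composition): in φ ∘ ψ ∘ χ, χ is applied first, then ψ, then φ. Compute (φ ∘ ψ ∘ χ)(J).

(φ ∘ ψ ∘ χ)(J) = φ(ψ(χ(J))). χ(J) = D, then ψ(D) = C, then φ(C) = G, so the result is G.

G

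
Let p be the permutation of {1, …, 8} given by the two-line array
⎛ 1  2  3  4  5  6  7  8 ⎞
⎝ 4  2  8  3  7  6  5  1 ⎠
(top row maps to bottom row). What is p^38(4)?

Tracing 4 → 3 → … returns to 4 after 4 steps, so 4 lies in a 4-cycle (1 4 3 8).
Powers repeat with period 4 on this cycle, and 38 mod 4 = 2, so p^38(4) = p^2(4).
Advancing 2 steps from 4: 4 → 3 → 8.

8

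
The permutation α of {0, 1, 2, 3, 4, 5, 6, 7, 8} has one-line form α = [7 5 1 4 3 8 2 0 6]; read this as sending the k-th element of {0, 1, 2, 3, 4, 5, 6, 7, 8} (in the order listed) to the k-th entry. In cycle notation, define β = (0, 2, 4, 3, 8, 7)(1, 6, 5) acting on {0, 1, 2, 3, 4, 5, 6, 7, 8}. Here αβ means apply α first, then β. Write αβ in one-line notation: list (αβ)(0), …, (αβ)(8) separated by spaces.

(αβ)(x) = β(α(x)). Computing each image: β(α(0)) = β(7) = 0, β(α(1)) = β(5) = 1, β(α(2)) = β(1) = 6, β(α(3)) = β(4) = 3, β(α(4)) = β(3) = 8, β(α(5)) = β(8) = 7, β(α(6)) = β(2) = 4, β(α(7)) = β(0) = 2, β(α(8)) = β(6) = 5.
Hence αβ = [0 1 6 3 8 7 4 2 5].

0 1 6 3 8 7 4 2 5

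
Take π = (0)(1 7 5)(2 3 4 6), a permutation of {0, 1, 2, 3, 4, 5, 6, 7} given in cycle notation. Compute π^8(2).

2 lies in the 4-cycle (2 3 4 6).
On a 4-cycle, π^4 is the identity, so π^8 = π^0 there (8 ≡ 0 mod 4).
So π^8(2) = 2.

2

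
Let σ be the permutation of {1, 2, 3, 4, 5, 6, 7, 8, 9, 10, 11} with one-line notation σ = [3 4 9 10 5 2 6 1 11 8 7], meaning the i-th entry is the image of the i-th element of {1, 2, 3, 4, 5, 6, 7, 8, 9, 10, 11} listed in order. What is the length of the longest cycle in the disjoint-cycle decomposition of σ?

Decomposing into disjoint cycles gives (1 3 9 11 7 6 2 4 10 8); the longest has length 10.

10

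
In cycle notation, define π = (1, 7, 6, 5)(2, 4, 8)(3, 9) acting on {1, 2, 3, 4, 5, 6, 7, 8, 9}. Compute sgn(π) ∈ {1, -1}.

1

The cycle lengths are 4, 3, 2.
A cycle is odd iff its length is even; π has 2 even-length cycles, so sgn(π) = (−1)^2 and π is even.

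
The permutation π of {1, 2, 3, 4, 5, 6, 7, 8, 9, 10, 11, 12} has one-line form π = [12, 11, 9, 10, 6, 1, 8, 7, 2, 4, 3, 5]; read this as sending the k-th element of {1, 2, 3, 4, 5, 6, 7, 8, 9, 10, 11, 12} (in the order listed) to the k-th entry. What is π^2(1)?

5

Tracing 1 → 12 → … returns to 1 after 4 steps, so 1 lies in a 4-cycle (1, 12, 5, 6).
Advancing 2 steps from 1: 1 → 12 → 5.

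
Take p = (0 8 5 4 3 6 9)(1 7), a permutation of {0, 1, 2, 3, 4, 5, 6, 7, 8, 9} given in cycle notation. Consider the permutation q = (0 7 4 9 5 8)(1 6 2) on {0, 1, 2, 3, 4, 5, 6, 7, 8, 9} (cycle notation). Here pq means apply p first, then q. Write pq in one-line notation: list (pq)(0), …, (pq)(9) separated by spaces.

(pq)(x) = q(p(x)). Computing each image: q(p(0)) = q(8) = 0, q(p(1)) = q(7) = 4, q(p(2)) = q(2) = 1, q(p(3)) = q(6) = 2, q(p(4)) = q(3) = 3, q(p(5)) = q(4) = 9, q(p(6)) = q(9) = 5, q(p(7)) = q(1) = 6, q(p(8)) = q(5) = 8, q(p(9)) = q(0) = 7.
Hence pq = [0 4 1 2 3 9 5 6 8 7].

0 4 1 2 3 9 5 6 8 7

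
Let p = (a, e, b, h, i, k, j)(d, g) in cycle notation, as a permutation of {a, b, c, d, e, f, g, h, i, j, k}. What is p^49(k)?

k lies in the 7-cycle (a, e, b, h, i, k, j).
Since the cycle has length 7, p^49 acts on it the same as p^0 (49 mod 7 = 0).
So p^49(k) = k.

k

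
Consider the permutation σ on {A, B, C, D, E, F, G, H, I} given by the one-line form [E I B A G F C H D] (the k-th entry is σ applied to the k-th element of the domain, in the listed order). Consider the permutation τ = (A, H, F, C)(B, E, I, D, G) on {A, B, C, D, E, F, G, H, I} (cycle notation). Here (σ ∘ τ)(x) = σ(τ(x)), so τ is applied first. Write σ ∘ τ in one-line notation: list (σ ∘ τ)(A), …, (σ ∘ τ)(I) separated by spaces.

H G E C D B I F A

(σ ∘ τ)(x) = σ(τ(x)). Computing each image: σ(τ(A)) = σ(H) = H, σ(τ(B)) = σ(E) = G, σ(τ(C)) = σ(A) = E, σ(τ(D)) = σ(G) = C, σ(τ(E)) = σ(I) = D, σ(τ(F)) = σ(C) = B, σ(τ(G)) = σ(B) = I, σ(τ(H)) = σ(F) = F, σ(τ(I)) = σ(D) = A.
Hence σ ∘ τ = [H G E C D B I F A].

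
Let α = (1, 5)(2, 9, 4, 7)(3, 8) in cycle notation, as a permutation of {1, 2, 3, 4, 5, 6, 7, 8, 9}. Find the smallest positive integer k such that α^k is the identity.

4

The disjoint cycles have lengths 4, 2, 2, 1.
Since disjoint cycles commute, ord(α) = lcm(4, 2, 2) = 4.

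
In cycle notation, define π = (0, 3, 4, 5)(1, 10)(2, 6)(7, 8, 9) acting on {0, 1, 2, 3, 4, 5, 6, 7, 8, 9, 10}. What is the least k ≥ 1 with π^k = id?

The disjoint cycles have lengths 4, 3, 2, 2.
The order of π is the least common multiple of its cycle lengths: lcm(4, 3, 2, 2) = 12.

12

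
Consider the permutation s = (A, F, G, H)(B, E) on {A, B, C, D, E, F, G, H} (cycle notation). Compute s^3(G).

F

G lies in the 4-cycle (A, F, G, H).
Stepping 3 places around the cycle: G → H → A → F.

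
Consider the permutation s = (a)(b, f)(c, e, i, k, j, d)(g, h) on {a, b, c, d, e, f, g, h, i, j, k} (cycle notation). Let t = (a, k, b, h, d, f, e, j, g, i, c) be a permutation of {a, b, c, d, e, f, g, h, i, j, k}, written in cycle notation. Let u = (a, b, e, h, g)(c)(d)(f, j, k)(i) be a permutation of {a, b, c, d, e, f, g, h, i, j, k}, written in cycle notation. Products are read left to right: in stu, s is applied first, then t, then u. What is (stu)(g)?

d

Apply the permutations in order: s(g) = h, then t(h) = d, then u(d) = d. So (stu)(g) = d.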